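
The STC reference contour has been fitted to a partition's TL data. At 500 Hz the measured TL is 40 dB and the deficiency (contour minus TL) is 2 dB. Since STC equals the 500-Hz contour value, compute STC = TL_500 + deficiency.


By ASTM E413, STC = value of the fitted reference contour at 500 Hz.
Contour value at 500 Hz = TL_500 + deficiency = 40 + 2 = 42
STC = 42


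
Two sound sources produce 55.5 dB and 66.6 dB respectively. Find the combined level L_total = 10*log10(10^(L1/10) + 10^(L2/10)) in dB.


10^(55.5/10) = 354813
10^(66.6/10) = 4.57088e+06
Sum = 354813 + 4.57088e+06 = 4.92569e+06
L_total = 10*log10(4.92569e+06) = 66.925 dB


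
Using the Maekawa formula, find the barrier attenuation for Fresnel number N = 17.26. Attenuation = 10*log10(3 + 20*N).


3 + 20*N = 3 + 20*17.26 = 348.2
Att = 10*log10(348.2) = 25.418 dB


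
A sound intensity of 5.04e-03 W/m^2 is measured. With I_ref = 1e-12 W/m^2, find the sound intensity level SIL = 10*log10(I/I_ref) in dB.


I / I_ref = 5.04e-03 / 1e-12 = 5.04e+09
SIL = 10 * log10(5.04e+09) = 97.024 dB


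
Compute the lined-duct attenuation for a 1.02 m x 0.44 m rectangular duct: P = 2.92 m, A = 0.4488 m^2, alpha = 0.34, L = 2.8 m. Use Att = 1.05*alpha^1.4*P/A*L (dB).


alpha^1.4 = 0.34^1.4 = 0.220836
Attenuation rate = 1.05 * alpha^1.4 * P / A
= 1.05 * 0.220836 * 2.92 / 0.4488 = 1.50865 dB/m
Total Att = 1.50865 * 2.8 = 4.2242 dB


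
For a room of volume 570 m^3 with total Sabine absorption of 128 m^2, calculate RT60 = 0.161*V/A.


RT60 = 0.161 * 570 / 128 = 0.71695 s


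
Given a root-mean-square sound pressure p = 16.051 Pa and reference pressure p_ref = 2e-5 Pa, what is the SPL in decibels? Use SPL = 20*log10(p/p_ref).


p / p_ref = 16.051 / 2e-5 = 802550
SPL = 20 * log10(802550) = 118.09 dB


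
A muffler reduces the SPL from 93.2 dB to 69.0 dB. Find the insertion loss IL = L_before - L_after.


Insertion loss = SPL without muffler - SPL with muffler
IL = 93.2 - 69.0 = 24.2 dB


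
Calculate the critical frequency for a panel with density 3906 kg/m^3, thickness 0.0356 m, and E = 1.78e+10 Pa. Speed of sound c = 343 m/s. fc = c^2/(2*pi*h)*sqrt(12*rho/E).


12*rho/E = 12*3906/1.78e+10 = 2.63326e-06
sqrt(12*rho/E) = sqrt(2.63326e-06) = 0.00162273
c^2/(2*pi*h) = 343^2/(2*pi*0.0356) = 525967
fc = 525967 * 0.00162273 = 853.5 Hz


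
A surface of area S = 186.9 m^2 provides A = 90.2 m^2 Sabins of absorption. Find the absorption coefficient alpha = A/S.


Absorption coefficient = absorbed power / incident power
alpha = A / S = 90.2 / 186.9 = 0.48261


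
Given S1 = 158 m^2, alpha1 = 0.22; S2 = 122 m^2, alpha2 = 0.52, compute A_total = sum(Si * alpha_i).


158 * 0.22 = 34.76
122 * 0.52 = 63.44
A_total = 34.76 + 63.44 = 98.2 m^2


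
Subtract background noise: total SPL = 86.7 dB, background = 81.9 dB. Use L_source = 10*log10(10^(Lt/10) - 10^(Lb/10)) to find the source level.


10^(86.7/10) = 4.67735e+08
10^(81.9/10) = 1.54882e+08
Difference = 4.67735e+08 - 1.54882e+08 = 3.12853e+08
L_source = 10*log10(3.12853e+08) = 84.953 dB


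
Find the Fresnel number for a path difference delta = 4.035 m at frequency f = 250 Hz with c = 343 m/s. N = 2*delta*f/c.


N = 2*delta*f/c = 2*delta/lambda, where lambda = c/f
lambda = 343 / 250 = 1.372 m
N = 2 * 4.035 / 1.372 = 5.8819


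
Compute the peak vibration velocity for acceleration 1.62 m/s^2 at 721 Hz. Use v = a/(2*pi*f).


omega = 2*pi*f = 2*pi*721 = 4530.18 rad/s
v = a / omega = 1.62 / 4530.18 = 0.0003576 m/s


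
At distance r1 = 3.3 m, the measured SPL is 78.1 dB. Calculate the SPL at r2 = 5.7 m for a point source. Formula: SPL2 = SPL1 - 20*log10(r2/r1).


r2/r1 = 5.7/3.3 = 1.72727
Correction = 20*log10(1.72727) = 4.7472 dB
SPL2 = 78.1 - 4.7472 = 73.353 dB


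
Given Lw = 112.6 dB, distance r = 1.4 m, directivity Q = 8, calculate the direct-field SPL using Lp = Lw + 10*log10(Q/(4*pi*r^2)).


4*pi*r^2 = 4*pi*1.4^2 = 24.6301 m^2
Q / (4*pi*r^2) = 8 / 24.6301 = 0.324806
Lp = 112.6 + 10*log10(0.324806) = 107.72 dB


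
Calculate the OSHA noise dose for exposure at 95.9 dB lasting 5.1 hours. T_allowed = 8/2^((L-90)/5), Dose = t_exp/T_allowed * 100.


T_allowed = 8 / 2^((95.9 - 90)/5) = 3.53081 hr
Dose = 5.1 / 3.53081 * 100 = 144.44 %


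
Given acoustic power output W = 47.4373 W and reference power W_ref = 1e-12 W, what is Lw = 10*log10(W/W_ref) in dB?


W / W_ref = 47.4373 / 1e-12 = 4.74373e+13
Lw = 10 * log10(4.74373e+13) = 136.76 dB


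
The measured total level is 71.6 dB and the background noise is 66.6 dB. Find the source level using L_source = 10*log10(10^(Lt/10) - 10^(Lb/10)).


10^(71.6/10) = 1.44544e+07
10^(66.6/10) = 4.57088e+06
Difference = 1.44544e+07 - 4.57088e+06 = 9.88352e+06
L_source = 10*log10(9.88352e+06) = 69.949 dB


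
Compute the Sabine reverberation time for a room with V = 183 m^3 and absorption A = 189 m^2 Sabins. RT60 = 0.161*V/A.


RT60 = 0.161 * 183 / 189 = 0.15589 s


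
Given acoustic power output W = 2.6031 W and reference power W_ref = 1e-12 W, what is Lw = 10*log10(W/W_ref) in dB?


W / W_ref = 2.6031 / 1e-12 = 2.6031e+12
Lw = 10 * log10(2.6031e+12) = 124.15 dB


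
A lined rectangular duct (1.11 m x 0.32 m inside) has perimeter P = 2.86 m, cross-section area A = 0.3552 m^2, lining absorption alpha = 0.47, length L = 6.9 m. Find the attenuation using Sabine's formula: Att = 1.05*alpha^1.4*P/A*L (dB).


alpha^1.4 = 0.47^1.4 = 0.347486
Attenuation rate = 1.05 * alpha^1.4 * P / A
= 1.05 * 0.347486 * 2.86 / 0.3552 = 2.93778 dB/m
Total Att = 2.93778 * 6.9 = 20.271 dB


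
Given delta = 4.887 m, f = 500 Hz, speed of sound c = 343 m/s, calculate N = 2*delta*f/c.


N = 2*delta*f/c = 2*delta/lambda, where lambda = c/f
lambda = 343 / 500 = 0.686 m
N = 2 * 4.887 / 0.686 = 14.248


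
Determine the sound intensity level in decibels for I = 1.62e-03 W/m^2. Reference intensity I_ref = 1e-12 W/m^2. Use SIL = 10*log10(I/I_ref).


I / I_ref = 1.62e-03 / 1e-12 = 1.62e+09
SIL = 10 * log10(1.62e+09) = 92.095 dB


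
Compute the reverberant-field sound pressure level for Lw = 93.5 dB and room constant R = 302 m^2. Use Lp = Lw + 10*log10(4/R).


4/R = 4/302 = 0.013245
Lp = 93.5 + 10*log10(0.013245) = 74.721 dB


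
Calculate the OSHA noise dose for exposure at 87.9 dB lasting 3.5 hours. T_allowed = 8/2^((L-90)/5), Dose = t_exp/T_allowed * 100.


T_allowed = 8 / 2^((87.9 - 90)/5) = 10.7034 hr
Dose = 3.5 / 10.7034 * 100 = 32.7 %


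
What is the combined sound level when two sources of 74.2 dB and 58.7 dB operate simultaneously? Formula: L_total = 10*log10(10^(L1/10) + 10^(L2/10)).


10^(74.2/10) = 2.63027e+07
10^(58.7/10) = 741310
Sum = 2.63027e+07 + 741310 = 2.7044e+07
L_total = 10*log10(2.7044e+07) = 74.321 dB


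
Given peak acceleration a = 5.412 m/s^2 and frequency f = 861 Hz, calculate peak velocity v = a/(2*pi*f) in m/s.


omega = 2*pi*f = 2*pi*861 = 5409.82 rad/s
v = a / omega = 5.412 / 5409.82 = 0.0010004 m/s


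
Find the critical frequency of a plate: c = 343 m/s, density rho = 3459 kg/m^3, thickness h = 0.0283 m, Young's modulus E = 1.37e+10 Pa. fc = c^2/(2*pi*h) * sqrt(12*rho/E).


12*rho/E = 12*3459/1.37e+10 = 3.02978e-06
sqrt(12*rho/E) = sqrt(3.02978e-06) = 0.00174063
c^2/(2*pi*h) = 343^2/(2*pi*0.0283) = 661640
fc = 661640 * 0.00174063 = 1151.7 Hz


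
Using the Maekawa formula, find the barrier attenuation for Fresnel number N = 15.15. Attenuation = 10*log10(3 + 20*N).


3 + 20*N = 3 + 20*15.15 = 306
Att = 10*log10(306) = 24.857 dB


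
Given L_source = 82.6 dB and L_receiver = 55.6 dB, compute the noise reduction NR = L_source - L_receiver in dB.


NR = L_source - L_receiver (difference between source and receiving room levels)
NR = 82.6 - 55.6 = 27 dB


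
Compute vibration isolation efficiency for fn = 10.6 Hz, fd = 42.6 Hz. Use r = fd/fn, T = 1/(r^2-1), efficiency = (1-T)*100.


r = 42.6 / 10.6 = 4.01887
r^2 - 1 = 4.01887^2 - 1 = 15.1513
T = 1/15.1513 = 0.0660009
Efficiency = (1 - 0.0660009)*100 = 93.4 %


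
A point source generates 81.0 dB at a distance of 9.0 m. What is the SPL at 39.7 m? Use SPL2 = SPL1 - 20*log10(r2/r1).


r2/r1 = 39.7/9.0 = 4.41111
Correction = 20*log10(4.41111) = 12.891 dB
SPL2 = 81.0 - 12.891 = 68.109 dB


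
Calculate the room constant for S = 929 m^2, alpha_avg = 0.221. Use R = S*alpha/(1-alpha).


R = 929 * 0.221 / (1 - 0.221) = 263.55 m^2


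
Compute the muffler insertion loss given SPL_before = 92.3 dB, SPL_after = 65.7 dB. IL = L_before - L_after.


Insertion loss = SPL without muffler - SPL with muffler
IL = 92.3 - 65.7 = 26.6 dB


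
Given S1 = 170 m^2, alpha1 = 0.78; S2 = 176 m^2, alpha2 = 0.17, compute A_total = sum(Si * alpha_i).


170 * 0.78 = 132.6
176 * 0.17 = 29.92
A_total = 132.6 + 29.92 = 162.52 m^2


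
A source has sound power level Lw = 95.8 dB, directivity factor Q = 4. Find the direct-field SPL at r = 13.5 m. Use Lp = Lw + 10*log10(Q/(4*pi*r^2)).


4*pi*r^2 = 4*pi*13.5^2 = 2290.22 m^2
Q / (4*pi*r^2) = 4 / 2290.22 = 0.00174656
Lp = 95.8 + 10*log10(0.00174656) = 68.222 dB


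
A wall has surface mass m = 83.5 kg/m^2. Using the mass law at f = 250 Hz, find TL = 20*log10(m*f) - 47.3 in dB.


m * f = 83.5 * 250 = 20875
20*log10(20875) = 86.3925 dB
TL = 86.3925 - 47.3 = 39.093 dB


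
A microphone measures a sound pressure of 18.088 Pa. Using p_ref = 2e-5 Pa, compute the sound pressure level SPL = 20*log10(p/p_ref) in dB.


p / p_ref = 18.088 / 2e-5 = 904400
SPL = 20 * log10(904400) = 119.13 dB


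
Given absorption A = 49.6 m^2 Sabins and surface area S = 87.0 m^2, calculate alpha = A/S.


Absorption coefficient = absorbed power / incident power
alpha = A / S = 49.6 / 87.0 = 0.57011


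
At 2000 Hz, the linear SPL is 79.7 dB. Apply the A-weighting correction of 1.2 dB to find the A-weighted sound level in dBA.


A-weighting table: 2000 Hz -> 1.2 dB correction
SPL_A = SPL + correction = 79.7 + (1.2) = 80.9 dBA


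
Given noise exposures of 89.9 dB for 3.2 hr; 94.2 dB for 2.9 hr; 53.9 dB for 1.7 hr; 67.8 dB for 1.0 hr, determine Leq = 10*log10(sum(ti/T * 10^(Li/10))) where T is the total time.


T_total = 3.2 + 2.9 + 1.7 + 1.0 = 8.8 hr
(3.2/8.8) * 10^(89.9/10) = 3.55359e+08
(2.9/8.8) * 10^(94.2/10) = 8.66793e+08
(1.7/8.8) * 10^(53.9/10) = 47420.5
(1.0/8.8) * 10^(67.8/10) = 684727
Sum = 3.55359e+08 + 8.66793e+08 + 47420.5 + 684727 = 1.22288e+09
Leq = 10*log10(1.22288e+09) = 90.874 dB


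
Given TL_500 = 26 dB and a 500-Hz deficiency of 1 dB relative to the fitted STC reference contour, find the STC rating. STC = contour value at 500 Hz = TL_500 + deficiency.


By ASTM E413, STC = value of the fitted reference contour at 500 Hz.
Contour value at 500 Hz = TL_500 + deficiency = 26 + 1 = 27
STC = 27


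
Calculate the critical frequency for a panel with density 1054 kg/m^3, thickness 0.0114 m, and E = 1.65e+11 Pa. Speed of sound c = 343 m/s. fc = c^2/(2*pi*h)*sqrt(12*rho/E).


12*rho/E = 12*1054/1.65e+11 = 7.66545e-08
sqrt(12*rho/E) = sqrt(7.66545e-08) = 0.000276865
c^2/(2*pi*h) = 343^2/(2*pi*0.0114) = 1.64249e+06
fc = 1.64249e+06 * 0.000276865 = 454.75 Hz


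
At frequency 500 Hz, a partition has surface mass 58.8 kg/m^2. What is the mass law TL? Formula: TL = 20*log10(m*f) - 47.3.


m * f = 58.8 * 500 = 29400
20*log10(29400) = 89.3669 dB
TL = 89.3669 - 47.3 = 42.067 dB


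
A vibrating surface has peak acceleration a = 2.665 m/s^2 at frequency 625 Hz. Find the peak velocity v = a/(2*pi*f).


omega = 2*pi*f = 2*pi*625 = 3926.99 rad/s
v = a / omega = 2.665 / 3926.99 = 0.00067864 m/s


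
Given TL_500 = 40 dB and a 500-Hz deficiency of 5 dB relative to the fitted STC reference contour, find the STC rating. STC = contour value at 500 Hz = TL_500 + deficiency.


By ASTM E413, STC = value of the fitted reference contour at 500 Hz.
Contour value at 500 Hz = TL_500 + deficiency = 40 + 5 = 45
STC = 45


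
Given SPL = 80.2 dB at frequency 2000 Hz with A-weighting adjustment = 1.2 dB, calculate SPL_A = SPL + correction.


A-weighting table: 2000 Hz -> 1.2 dB correction
SPL_A = SPL + correction = 80.2 + (1.2) = 81.4 dBA


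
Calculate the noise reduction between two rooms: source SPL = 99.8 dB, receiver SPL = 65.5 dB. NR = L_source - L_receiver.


NR = L_source - L_receiver (difference between source and receiving room levels)
NR = 99.8 - 65.5 = 34.3 dB


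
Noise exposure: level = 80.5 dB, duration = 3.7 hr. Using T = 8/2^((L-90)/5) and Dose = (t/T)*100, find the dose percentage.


T_allowed = 8 / 2^((80.5 - 90)/5) = 29.8571 hr
Dose = 3.7 / 29.8571 * 100 = 12.392 %


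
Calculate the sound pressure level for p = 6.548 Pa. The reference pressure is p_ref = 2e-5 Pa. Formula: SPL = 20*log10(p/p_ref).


p / p_ref = 6.548 / 2e-5 = 327400
SPL = 20 * log10(327400) = 110.3 dB


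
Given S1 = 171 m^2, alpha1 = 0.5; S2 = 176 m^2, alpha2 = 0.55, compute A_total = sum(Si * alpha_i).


171 * 0.5 = 85.5
176 * 0.55 = 96.8
A_total = 85.5 + 96.8 = 182.3 m^2


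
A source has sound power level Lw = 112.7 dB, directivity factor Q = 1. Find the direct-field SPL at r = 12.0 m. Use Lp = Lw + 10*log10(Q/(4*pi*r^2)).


4*pi*r^2 = 4*pi*12.0^2 = 1809.56 m^2
Q / (4*pi*r^2) = 1 / 1809.56 = 0.000552621
Lp = 112.7 + 10*log10(0.000552621) = 80.124 dB


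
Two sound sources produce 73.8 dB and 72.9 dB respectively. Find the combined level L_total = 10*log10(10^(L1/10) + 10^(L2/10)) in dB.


10^(73.8/10) = 2.39883e+07
10^(72.9/10) = 1.94984e+07
Sum = 2.39883e+07 + 1.94984e+07 = 4.34867e+07
L_total = 10*log10(4.34867e+07) = 76.384 dB


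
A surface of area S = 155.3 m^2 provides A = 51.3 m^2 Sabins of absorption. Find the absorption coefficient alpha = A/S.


Absorption coefficient = absorbed power / incident power
alpha = A / S = 51.3 / 155.3 = 0.33033


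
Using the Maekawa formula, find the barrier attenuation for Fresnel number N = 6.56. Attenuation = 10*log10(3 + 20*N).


3 + 20*N = 3 + 20*6.56 = 134.2
Att = 10*log10(134.2) = 21.278 dB


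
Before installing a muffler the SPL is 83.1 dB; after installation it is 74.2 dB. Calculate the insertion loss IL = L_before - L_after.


Insertion loss = SPL without muffler - SPL with muffler
IL = 83.1 - 74.2 = 8.9 dB


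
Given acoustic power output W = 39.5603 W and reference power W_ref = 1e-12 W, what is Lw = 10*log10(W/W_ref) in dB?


W / W_ref = 39.5603 / 1e-12 = 3.95603e+13
Lw = 10 * log10(3.95603e+13) = 135.97 dB


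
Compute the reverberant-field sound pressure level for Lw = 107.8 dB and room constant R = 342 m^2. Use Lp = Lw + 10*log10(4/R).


4/R = 4/342 = 0.0116959
Lp = 107.8 + 10*log10(0.0116959) = 88.48 dB


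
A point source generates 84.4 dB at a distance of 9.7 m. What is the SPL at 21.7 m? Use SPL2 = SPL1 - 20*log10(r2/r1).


r2/r1 = 21.7/9.7 = 2.23711
Correction = 20*log10(2.23711) = 6.99375 dB
SPL2 = 84.4 - 6.99375 = 77.406 dB


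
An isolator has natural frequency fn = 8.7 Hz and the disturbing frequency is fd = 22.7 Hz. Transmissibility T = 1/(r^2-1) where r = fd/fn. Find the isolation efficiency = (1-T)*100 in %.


r = 22.7 / 8.7 = 2.6092
r^2 - 1 = 2.6092^2 - 1 = 5.80792
T = 1/5.80792 = 0.172179
Efficiency = (1 - 0.172179)*100 = 82.782 %


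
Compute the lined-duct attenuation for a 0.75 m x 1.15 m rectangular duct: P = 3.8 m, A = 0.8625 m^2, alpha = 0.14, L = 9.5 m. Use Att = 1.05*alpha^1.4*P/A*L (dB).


alpha^1.4 = 0.14^1.4 = 0.0637645
Attenuation rate = 1.05 * alpha^1.4 * P / A
= 1.05 * 0.0637645 * 3.8 / 0.8625 = 0.29498 dB/m
Total Att = 0.29498 * 9.5 = 2.8023 dB


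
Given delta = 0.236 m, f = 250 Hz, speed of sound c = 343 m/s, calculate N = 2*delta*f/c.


N = 2*delta*f/c = 2*delta/lambda, where lambda = c/f
lambda = 343 / 250 = 1.372 m
N = 2 * 0.236 / 1.372 = 0.34402


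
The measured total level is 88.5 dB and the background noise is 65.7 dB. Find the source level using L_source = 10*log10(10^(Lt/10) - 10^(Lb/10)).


10^(88.5/10) = 7.07946e+08
10^(65.7/10) = 3.71535e+06
Difference = 7.07946e+08 - 3.71535e+06 = 7.04231e+08
L_source = 10*log10(7.04231e+08) = 88.477 dB


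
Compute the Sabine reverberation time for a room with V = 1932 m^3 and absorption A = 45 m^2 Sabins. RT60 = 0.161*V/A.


RT60 = 0.161 * 1932 / 45 = 6.9123 s


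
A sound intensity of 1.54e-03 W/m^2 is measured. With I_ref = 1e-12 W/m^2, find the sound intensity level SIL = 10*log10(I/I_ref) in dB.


I / I_ref = 1.54e-03 / 1e-12 = 1.54e+09
SIL = 10 * log10(1.54e+09) = 91.875 dB


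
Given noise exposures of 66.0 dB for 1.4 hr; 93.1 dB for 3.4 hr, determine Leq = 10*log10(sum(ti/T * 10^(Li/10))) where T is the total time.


T_total = 1.4 + 3.4 = 4.8 hr
(1.4/4.8) * 10^(66.0/10) = 1.16115e+06
(3.4/4.8) * 10^(93.1/10) = 1.44623e+09
Sum = 1.16115e+06 + 1.44623e+09 = 1.44739e+09
Leq = 10*log10(1.44739e+09) = 91.606 dB


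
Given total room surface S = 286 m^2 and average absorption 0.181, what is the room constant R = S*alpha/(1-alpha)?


R = 286 * 0.181 / (1 - 0.181) = 63.206 m^2


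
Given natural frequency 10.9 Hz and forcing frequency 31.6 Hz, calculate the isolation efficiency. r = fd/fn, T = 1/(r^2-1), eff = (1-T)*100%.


r = 31.6 / 10.9 = 2.89908
r^2 - 1 = 2.89908^2 - 1 = 7.40466
T = 1/7.40466 = 0.13505
Efficiency = (1 - 0.13505)*100 = 86.495 %


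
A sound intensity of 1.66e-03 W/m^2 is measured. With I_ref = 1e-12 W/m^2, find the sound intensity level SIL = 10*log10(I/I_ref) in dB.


I / I_ref = 1.66e-03 / 1e-12 = 1.66e+09
SIL = 10 * log10(1.66e+09) = 92.201 dB


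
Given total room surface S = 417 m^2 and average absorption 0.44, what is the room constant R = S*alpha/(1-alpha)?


R = 417 * 0.44 / (1 - 0.44) = 327.64 m^2


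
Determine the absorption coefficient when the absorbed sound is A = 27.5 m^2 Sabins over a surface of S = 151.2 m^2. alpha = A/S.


Absorption coefficient = absorbed power / incident power
alpha = A / S = 27.5 / 151.2 = 0.18188


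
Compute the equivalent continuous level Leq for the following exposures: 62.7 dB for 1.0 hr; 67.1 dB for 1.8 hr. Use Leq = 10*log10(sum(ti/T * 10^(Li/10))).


T_total = 1.0 + 1.8 = 2.8 hr
(1.0/2.8) * 10^(62.7/10) = 665031
(1.8/2.8) * 10^(67.1/10) = 3.29697e+06
Sum = 665031 + 3.29697e+06 = 3.962e+06
Leq = 10*log10(3.962e+06) = 65.979 dB


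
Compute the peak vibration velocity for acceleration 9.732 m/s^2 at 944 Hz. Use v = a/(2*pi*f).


omega = 2*pi*f = 2*pi*944 = 5931.33 rad/s
v = a / omega = 9.732 / 5931.33 = 0.0016408 m/s


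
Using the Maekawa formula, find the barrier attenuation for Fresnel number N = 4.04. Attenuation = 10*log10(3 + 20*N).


3 + 20*N = 3 + 20*4.04 = 83.8
Att = 10*log10(83.8) = 19.232 dB


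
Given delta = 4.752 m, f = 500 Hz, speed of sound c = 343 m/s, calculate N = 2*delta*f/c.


N = 2*delta*f/c = 2*delta/lambda, where lambda = c/f
lambda = 343 / 500 = 0.686 m
N = 2 * 4.752 / 0.686 = 13.854


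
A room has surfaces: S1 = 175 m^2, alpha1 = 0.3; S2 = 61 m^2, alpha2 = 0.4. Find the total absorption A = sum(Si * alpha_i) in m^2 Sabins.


175 * 0.3 = 52.5
61 * 0.4 = 24.4
A_total = 52.5 + 24.4 = 76.9 m^2


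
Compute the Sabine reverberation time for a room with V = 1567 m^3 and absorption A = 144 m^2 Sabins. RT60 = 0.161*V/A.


RT60 = 0.161 * 1567 / 144 = 1.752 s


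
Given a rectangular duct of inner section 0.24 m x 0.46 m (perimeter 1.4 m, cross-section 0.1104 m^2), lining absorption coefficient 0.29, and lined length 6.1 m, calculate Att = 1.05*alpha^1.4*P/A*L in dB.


alpha^1.4 = 0.29^1.4 = 0.176749
Attenuation rate = 1.05 * alpha^1.4 * P / A
= 1.05 * 0.176749 * 1.4 / 0.1104 = 2.35345 dB/m
Total Att = 2.35345 * 6.1 = 14.356 dB


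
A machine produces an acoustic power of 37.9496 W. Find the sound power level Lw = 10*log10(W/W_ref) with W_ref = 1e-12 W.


W / W_ref = 37.9496 / 1e-12 = 3.79496e+13
Lw = 10 * log10(3.79496e+13) = 135.79 dB


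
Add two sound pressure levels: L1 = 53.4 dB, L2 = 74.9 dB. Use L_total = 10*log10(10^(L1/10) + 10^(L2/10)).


10^(53.4/10) = 218776
10^(74.9/10) = 3.0903e+07
Sum = 218776 + 3.0903e+07 = 3.11218e+07
L_total = 10*log10(3.11218e+07) = 74.931 dB


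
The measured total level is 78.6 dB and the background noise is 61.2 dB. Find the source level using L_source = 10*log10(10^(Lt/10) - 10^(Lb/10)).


10^(78.6/10) = 7.24436e+07
10^(61.2/10) = 1.31826e+06
Difference = 7.24436e+07 - 1.31826e+06 = 7.11253e+07
L_source = 10*log10(7.11253e+07) = 78.52 dB


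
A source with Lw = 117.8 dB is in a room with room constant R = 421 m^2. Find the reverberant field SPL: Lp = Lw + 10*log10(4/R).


4/R = 4/421 = 0.00950119
Lp = 117.8 + 10*log10(0.00950119) = 97.578 dB


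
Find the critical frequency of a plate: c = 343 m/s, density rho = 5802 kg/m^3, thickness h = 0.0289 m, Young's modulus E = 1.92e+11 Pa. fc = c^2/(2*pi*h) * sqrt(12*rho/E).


12*rho/E = 12*5802/1.92e+11 = 3.62625e-07
sqrt(12*rho/E) = sqrt(3.62625e-07) = 0.000602184
c^2/(2*pi*h) = 343^2/(2*pi*0.0289) = 647904
fc = 647904 * 0.000602184 = 390.16 Hz


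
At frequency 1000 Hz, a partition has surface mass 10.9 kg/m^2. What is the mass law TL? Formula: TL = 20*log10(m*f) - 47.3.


m * f = 10.9 * 1000 = 10900
20*log10(10900) = 80.7485 dB
TL = 80.7485 - 47.3 = 33.449 dB


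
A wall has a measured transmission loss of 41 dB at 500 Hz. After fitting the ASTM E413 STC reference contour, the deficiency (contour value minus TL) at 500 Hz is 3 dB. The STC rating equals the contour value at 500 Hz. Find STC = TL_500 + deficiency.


By ASTM E413, STC = value of the fitted reference contour at 500 Hz.
Contour value at 500 Hz = TL_500 + deficiency = 41 + 3 = 44
STC = 44


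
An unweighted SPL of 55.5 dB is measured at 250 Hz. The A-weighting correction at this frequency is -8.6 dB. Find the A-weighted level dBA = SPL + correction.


A-weighting table: 250 Hz -> -8.6 dB correction
SPL_A = SPL + correction = 55.5 + (-8.6) = 46.9 dBA


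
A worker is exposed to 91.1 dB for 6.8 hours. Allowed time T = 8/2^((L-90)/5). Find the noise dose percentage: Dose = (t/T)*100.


T_allowed = 8 / 2^((91.1 - 90)/5) = 6.86852 hr
Dose = 6.8 / 6.86852 * 100 = 99.002 %


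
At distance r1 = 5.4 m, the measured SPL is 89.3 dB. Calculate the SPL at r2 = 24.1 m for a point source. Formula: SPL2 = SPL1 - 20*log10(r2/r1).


r2/r1 = 24.1/5.4 = 4.46296
Correction = 20*log10(4.46296) = 12.9925 dB
SPL2 = 89.3 - 12.9925 = 76.308 dB


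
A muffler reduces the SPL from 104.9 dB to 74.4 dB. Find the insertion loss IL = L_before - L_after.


Insertion loss = SPL without muffler - SPL with muffler
IL = 104.9 - 74.4 = 30.5 dB


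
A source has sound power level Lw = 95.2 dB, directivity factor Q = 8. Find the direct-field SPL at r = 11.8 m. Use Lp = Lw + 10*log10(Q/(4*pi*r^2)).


4*pi*r^2 = 4*pi*11.8^2 = 1749.74 m^2
Q / (4*pi*r^2) = 8 / 1749.74 = 0.00457211
Lp = 95.2 + 10*log10(0.00457211) = 71.801 dB


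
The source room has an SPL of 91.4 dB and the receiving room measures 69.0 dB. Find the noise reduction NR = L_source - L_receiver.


NR = L_source - L_receiver (difference between source and receiving room levels)
NR = 91.4 - 69.0 = 22.4 dB


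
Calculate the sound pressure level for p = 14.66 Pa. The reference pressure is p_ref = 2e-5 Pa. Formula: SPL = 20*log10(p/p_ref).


p / p_ref = 14.66 / 2e-5 = 733000
SPL = 20 * log10(733000) = 117.3 dB


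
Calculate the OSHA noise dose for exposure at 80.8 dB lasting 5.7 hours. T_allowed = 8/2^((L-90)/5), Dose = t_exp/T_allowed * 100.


T_allowed = 8 / 2^((80.8 - 90)/5) = 28.6408 hr
Dose = 5.7 / 28.6408 * 100 = 19.902 %


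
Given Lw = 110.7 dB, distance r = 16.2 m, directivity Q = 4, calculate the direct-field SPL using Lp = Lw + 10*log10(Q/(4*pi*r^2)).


4*pi*r^2 = 4*pi*16.2^2 = 3297.92 m^2
Q / (4*pi*r^2) = 4 / 3297.92 = 0.00121289
Lp = 110.7 + 10*log10(0.00121289) = 81.538 dB


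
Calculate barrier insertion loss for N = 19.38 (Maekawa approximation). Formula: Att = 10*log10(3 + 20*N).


3 + 20*N = 3 + 20*19.38 = 390.6
Att = 10*log10(390.6) = 25.917 dB


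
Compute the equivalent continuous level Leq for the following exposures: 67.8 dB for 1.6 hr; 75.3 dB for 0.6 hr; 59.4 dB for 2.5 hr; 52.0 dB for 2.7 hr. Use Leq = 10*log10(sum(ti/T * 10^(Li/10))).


T_total = 1.6 + 0.6 + 2.5 + 2.7 = 7.4 hr
(1.6/7.4) * 10^(67.8/10) = 1.30283e+06
(0.6/7.4) * 10^(75.3/10) = 2.74739e+06
(2.5/7.4) * 10^(59.4/10) = 294244
(2.7/7.4) * 10^(52.0/10) = 57827.2
Sum = 1.30283e+06 + 2.74739e+06 + 294244 + 57827.2 = 4.40229e+06
Leq = 10*log10(4.40229e+06) = 66.437 dB


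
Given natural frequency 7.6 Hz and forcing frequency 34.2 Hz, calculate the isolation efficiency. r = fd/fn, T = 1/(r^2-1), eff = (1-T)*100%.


r = 34.2 / 7.6 = 4.5
r^2 - 1 = 4.5^2 - 1 = 19.25
T = 1/19.25 = 0.0519481
Efficiency = (1 - 0.0519481)*100 = 94.805 %


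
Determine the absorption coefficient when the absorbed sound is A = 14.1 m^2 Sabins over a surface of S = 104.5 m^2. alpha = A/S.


Absorption coefficient = absorbed power / incident power
alpha = A / S = 14.1 / 104.5 = 0.13493


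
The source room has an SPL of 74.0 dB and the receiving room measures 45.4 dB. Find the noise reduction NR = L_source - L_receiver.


NR = L_source - L_receiver (difference between source and receiving room levels)
NR = 74.0 - 45.4 = 28.6 dB


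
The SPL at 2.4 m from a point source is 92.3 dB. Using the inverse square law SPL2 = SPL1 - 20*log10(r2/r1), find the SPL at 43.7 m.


r2/r1 = 43.7/2.4 = 18.2083
Correction = 20*log10(18.2083) = 25.2054 dB
SPL2 = 92.3 - 25.2054 = 67.095 dB


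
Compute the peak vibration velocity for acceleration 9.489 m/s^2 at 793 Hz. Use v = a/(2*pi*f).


omega = 2*pi*f = 2*pi*793 = 4982.57 rad/s
v = a / omega = 9.489 / 4982.57 = 0.0019044 m/s


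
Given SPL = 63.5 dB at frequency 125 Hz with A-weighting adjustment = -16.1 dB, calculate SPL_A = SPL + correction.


A-weighting table: 125 Hz -> -16.1 dB correction
SPL_A = SPL + correction = 63.5 + (-16.1) = 47.4 dBA


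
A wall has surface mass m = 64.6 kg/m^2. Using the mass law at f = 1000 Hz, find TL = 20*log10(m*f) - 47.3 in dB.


m * f = 64.6 * 1000 = 64600
20*log10(64600) = 96.2047 dB
TL = 96.2047 - 47.3 = 48.905 dB


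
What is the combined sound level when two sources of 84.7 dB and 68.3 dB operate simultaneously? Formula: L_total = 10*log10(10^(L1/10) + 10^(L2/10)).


10^(84.7/10) = 2.95121e+08
10^(68.3/10) = 6.76083e+06
Sum = 2.95121e+08 + 6.76083e+06 = 3.01882e+08
L_total = 10*log10(3.01882e+08) = 84.798 dB


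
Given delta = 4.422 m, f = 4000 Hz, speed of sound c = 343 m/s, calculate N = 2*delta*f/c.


N = 2*delta*f/c = 2*delta/lambda, where lambda = c/f
lambda = 343 / 4000 = 0.08575 m
N = 2 * 4.422 / 0.08575 = 103.14


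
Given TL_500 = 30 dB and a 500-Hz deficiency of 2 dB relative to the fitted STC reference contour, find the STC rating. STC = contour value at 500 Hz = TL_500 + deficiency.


By ASTM E413, STC = value of the fitted reference contour at 500 Hz.
Contour value at 500 Hz = TL_500 + deficiency = 30 + 2 = 32
STC = 32


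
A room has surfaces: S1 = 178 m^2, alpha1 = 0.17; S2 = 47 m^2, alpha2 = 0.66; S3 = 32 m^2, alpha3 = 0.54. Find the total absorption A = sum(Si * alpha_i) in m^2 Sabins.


178 * 0.17 = 30.26
47 * 0.66 = 31.02
32 * 0.54 = 17.28
A_total = 30.26 + 31.02 + 17.28 = 78.56 m^2


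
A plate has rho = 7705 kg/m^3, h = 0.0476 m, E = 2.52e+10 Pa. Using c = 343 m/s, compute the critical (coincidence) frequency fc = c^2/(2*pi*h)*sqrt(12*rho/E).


12*rho/E = 12*7705/2.52e+10 = 3.66905e-06
sqrt(12*rho/E) = sqrt(3.66905e-06) = 0.00191548
c^2/(2*pi*h) = 343^2/(2*pi*0.0476) = 393370
fc = 393370 * 0.00191548 = 753.49 Hz


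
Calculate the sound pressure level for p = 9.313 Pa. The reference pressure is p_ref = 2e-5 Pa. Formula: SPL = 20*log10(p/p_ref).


p / p_ref = 9.313 / 2e-5 = 465650
SPL = 20 * log10(465650) = 113.36 dB


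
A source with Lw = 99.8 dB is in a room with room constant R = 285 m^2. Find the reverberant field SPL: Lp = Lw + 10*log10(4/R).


4/R = 4/285 = 0.0140351
Lp = 99.8 + 10*log10(0.0140351) = 81.272 dB


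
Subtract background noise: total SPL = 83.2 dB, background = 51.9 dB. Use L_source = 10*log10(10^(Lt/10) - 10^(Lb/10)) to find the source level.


10^(83.2/10) = 2.0893e+08
10^(51.9/10) = 154882
Difference = 2.0893e+08 - 154882 = 2.08775e+08
L_source = 10*log10(2.08775e+08) = 83.197 dB


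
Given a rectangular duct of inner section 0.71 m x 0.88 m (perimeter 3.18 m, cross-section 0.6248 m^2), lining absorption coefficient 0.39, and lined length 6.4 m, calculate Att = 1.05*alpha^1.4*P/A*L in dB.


alpha^1.4 = 0.39^1.4 = 0.267603
Attenuation rate = 1.05 * alpha^1.4 * P / A
= 1.05 * 0.267603 * 3.18 / 0.6248 = 1.4301 dB/m
Total Att = 1.4301 * 6.4 = 9.1526 dB


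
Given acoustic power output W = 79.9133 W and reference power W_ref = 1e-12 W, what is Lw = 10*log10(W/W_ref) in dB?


W / W_ref = 79.9133 / 1e-12 = 7.99133e+13
Lw = 10 * log10(7.99133e+13) = 139.03 dB


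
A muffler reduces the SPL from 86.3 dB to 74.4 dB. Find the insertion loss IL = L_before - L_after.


Insertion loss = SPL without muffler - SPL with muffler
IL = 86.3 - 74.4 = 11.9 dB


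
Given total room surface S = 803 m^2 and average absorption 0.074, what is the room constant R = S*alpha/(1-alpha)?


R = 803 * 0.074 / (1 - 0.074) = 64.171 m^2


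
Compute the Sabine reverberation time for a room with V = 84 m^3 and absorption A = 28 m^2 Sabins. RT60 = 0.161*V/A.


RT60 = 0.161 * 84 / 28 = 0.483 s


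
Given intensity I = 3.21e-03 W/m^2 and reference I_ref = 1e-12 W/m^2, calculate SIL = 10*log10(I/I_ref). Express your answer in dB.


I / I_ref = 3.21e-03 / 1e-12 = 3.21e+09
SIL = 10 * log10(3.21e+09) = 95.065 dB


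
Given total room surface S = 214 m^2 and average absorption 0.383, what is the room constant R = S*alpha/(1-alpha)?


R = 214 * 0.383 / (1 - 0.383) = 132.84 m^2


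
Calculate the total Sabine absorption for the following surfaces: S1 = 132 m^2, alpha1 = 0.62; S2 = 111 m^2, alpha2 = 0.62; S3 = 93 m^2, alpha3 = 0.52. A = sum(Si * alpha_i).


132 * 0.62 = 81.84
111 * 0.62 = 68.82
93 * 0.52 = 48.36
A_total = 81.84 + 68.82 + 48.36 = 199.02 m^2


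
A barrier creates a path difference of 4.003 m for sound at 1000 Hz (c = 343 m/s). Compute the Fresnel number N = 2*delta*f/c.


N = 2*delta*f/c = 2*delta/lambda, where lambda = c/f
lambda = 343 / 1000 = 0.343 m
N = 2 * 4.003 / 0.343 = 23.341


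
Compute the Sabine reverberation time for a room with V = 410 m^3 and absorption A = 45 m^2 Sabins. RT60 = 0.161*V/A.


RT60 = 0.161 * 410 / 45 = 1.4669 s


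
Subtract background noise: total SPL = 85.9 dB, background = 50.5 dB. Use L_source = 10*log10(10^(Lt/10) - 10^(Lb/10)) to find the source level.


10^(85.9/10) = 3.89045e+08
10^(50.5/10) = 112202
Difference = 3.89045e+08 - 112202 = 3.88933e+08
L_source = 10*log10(3.88933e+08) = 85.899 dB


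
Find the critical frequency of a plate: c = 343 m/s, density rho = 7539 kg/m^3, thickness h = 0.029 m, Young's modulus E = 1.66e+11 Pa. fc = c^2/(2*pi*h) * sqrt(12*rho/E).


12*rho/E = 12*7539/1.66e+11 = 5.44988e-07
sqrt(12*rho/E) = sqrt(5.44988e-07) = 0.000738233
c^2/(2*pi*h) = 343^2/(2*pi*0.029) = 645670
fc = 645670 * 0.000738233 = 476.65 Hz


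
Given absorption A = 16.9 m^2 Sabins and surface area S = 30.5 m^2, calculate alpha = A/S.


Absorption coefficient = absorbed power / incident power
alpha = A / S = 16.9 / 30.5 = 0.5541


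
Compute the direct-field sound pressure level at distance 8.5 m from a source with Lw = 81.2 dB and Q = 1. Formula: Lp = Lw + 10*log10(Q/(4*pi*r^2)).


4*pi*r^2 = 4*pi*8.5^2 = 907.92 m^2
Q / (4*pi*r^2) = 1 / 907.92 = 0.00110142
Lp = 81.2 + 10*log10(0.00110142) = 51.62 dB


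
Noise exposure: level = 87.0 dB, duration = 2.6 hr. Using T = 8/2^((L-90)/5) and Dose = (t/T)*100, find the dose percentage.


T_allowed = 8 / 2^((87.0 - 90)/5) = 12.1257 hr
Dose = 2.6 / 12.1257 * 100 = 21.442 %


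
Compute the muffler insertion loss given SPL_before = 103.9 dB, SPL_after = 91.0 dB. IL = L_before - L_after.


Insertion loss = SPL without muffler - SPL with muffler
IL = 103.9 - 91.0 = 12.9 dB


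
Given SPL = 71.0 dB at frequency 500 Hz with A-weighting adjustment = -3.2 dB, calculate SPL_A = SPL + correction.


A-weighting table: 500 Hz -> -3.2 dB correction
SPL_A = SPL + correction = 71.0 + (-3.2) = 67.8 dBA


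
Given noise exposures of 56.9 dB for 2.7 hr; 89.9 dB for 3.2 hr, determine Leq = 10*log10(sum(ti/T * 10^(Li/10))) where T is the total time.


T_total = 2.7 + 3.2 = 5.9 hr
(2.7/5.9) * 10^(56.9/10) = 224136
(3.2/5.9) * 10^(89.9/10) = 5.30027e+08
Sum = 224136 + 5.30027e+08 = 5.30251e+08
Leq = 10*log10(5.30251e+08) = 87.245 dB


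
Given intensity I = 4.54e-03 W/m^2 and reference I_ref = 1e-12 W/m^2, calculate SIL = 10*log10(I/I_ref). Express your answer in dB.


I / I_ref = 4.54e-03 / 1e-12 = 4.54e+09
SIL = 10 * log10(4.54e+09) = 96.571 dB


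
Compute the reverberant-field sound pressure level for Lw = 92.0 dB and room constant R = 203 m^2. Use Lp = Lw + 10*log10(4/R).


4/R = 4/203 = 0.0197044
Lp = 92.0 + 10*log10(0.0197044) = 74.946 dB


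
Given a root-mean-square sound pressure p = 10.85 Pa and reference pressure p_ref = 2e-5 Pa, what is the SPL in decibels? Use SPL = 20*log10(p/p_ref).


p / p_ref = 10.85 / 2e-5 = 542500
SPL = 20 * log10(542500) = 114.69 dB


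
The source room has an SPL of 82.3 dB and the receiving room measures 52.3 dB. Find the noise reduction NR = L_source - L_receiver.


NR = L_source - L_receiver (difference between source and receiving room levels)
NR = 82.3 - 52.3 = 30 dB


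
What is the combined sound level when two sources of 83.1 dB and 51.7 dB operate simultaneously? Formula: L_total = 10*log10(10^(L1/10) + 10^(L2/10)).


10^(83.1/10) = 2.04174e+08
10^(51.7/10) = 147911
Sum = 2.04174e+08 + 147911 = 2.04322e+08
L_total = 10*log10(2.04322e+08) = 83.103 dB


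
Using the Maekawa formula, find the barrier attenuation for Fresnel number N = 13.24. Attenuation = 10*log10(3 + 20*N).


3 + 20*N = 3 + 20*13.24 = 267.8
Att = 10*log10(267.8) = 24.278 dB


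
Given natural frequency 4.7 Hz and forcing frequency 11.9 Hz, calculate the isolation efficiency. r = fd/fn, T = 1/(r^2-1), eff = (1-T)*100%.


r = 11.9 / 4.7 = 2.53191
r^2 - 1 = 2.53191^2 - 1 = 5.41057
T = 1/5.41057 = 0.184823
Efficiency = (1 - 0.184823)*100 = 81.518 %


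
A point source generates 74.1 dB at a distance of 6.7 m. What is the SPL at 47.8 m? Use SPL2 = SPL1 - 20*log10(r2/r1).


r2/r1 = 47.8/6.7 = 7.13433
Correction = 20*log10(7.13433) = 17.0671 dB
SPL2 = 74.1 - 17.0671 = 57.033 dB


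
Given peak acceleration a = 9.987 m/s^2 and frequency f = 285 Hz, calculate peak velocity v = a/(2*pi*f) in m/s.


omega = 2*pi*f = 2*pi*285 = 1790.71 rad/s
v = a / omega = 9.987 / 1790.71 = 0.0055771 m/s


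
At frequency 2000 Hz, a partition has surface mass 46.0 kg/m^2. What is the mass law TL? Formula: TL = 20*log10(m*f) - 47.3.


m * f = 46.0 * 2000 = 92000
20*log10(92000) = 99.2758 dB
TL = 99.2758 - 47.3 = 51.976 dB


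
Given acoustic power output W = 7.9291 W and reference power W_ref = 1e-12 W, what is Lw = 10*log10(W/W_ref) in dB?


W / W_ref = 7.9291 / 1e-12 = 7.9291e+12
Lw = 10 * log10(7.9291e+12) = 128.99 dB


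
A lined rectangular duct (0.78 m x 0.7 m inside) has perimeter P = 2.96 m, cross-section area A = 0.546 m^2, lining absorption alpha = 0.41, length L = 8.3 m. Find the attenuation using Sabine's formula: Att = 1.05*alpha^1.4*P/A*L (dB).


alpha^1.4 = 0.41^1.4 = 0.28701
Attenuation rate = 1.05 * alpha^1.4 * P / A
= 1.05 * 0.28701 * 2.96 / 0.546 = 1.63375 dB/m
Total Att = 1.63375 * 8.3 = 13.56 dB


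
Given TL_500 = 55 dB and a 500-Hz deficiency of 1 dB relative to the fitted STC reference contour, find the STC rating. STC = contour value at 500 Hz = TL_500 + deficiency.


By ASTM E413, STC = value of the fitted reference contour at 500 Hz.
Contour value at 500 Hz = TL_500 + deficiency = 55 + 1 = 56
STC = 56


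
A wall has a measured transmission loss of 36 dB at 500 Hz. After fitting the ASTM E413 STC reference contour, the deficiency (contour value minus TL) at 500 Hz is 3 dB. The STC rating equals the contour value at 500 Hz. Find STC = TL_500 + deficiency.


By ASTM E413, STC = value of the fitted reference contour at 500 Hz.
Contour value at 500 Hz = TL_500 + deficiency = 36 + 3 = 39
STC = 39


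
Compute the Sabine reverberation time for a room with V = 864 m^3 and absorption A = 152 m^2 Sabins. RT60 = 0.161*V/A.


RT60 = 0.161 * 864 / 152 = 0.91516 s


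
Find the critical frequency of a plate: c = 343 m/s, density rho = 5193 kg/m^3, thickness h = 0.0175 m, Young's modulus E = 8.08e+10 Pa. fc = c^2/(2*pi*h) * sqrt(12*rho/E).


12*rho/E = 12*5193/8.08e+10 = 7.71238e-07
sqrt(12*rho/E) = sqrt(7.71238e-07) = 0.000878202
c^2/(2*pi*h) = 343^2/(2*pi*0.0175) = 1.06997e+06
fc = 1.06997e+06 * 0.000878202 = 939.65 Hz


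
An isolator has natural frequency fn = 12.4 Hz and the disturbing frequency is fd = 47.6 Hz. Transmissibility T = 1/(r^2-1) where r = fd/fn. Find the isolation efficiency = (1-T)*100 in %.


r = 47.6 / 12.4 = 3.83871
r^2 - 1 = 3.83871^2 - 1 = 13.7357
T = 1/13.7357 = 0.072803
Efficiency = (1 - 0.072803)*100 = 92.72 %


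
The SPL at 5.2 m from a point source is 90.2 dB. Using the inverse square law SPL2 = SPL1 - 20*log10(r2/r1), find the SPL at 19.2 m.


r2/r1 = 19.2/5.2 = 3.69231
Correction = 20*log10(3.69231) = 11.346 dB
SPL2 = 90.2 - 11.346 = 78.854 dB


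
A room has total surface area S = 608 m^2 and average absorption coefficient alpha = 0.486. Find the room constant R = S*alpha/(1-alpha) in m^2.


R = 608 * 0.486 / (1 - 0.486) = 574.88 m^2


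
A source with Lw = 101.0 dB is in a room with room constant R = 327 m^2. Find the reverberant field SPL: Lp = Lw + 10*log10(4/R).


4/R = 4/327 = 0.0122324
Lp = 101.0 + 10*log10(0.0122324) = 81.875 dB


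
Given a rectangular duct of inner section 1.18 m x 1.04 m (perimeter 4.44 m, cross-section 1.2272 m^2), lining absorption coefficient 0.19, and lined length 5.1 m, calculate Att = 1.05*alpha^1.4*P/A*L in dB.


alpha^1.4 = 0.19^1.4 = 0.0977811
Attenuation rate = 1.05 * alpha^1.4 * P / A
= 1.05 * 0.0977811 * 4.44 / 1.2272 = 0.37146 dB/m
Total Att = 0.37146 * 5.1 = 1.8944 dB


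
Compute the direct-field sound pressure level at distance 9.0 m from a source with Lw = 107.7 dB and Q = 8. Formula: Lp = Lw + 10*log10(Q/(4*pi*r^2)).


4*pi*r^2 = 4*pi*9.0^2 = 1017.88 m^2
Q / (4*pi*r^2) = 8 / 1017.88 = 0.00785947
Lp = 107.7 + 10*log10(0.00785947) = 86.654 dB


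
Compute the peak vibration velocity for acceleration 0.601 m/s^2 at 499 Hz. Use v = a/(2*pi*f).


omega = 2*pi*f = 2*pi*499 = 3135.31 rad/s
v = a / omega = 0.601 / 3135.31 = 0.00019169 m/s


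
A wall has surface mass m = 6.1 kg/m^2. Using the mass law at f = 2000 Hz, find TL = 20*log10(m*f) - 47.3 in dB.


m * f = 6.1 * 2000 = 12200
20*log10(12200) = 81.7272 dB
TL = 81.7272 - 47.3 = 34.427 dB


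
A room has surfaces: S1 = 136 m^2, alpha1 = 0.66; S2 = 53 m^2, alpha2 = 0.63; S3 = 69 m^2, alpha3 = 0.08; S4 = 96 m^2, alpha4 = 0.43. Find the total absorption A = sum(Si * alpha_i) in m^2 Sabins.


136 * 0.66 = 89.76
53 * 0.63 = 33.39
69 * 0.08 = 5.52
96 * 0.43 = 41.28
A_total = 89.76 + 33.39 + 5.52 + 41.28 = 169.95 m^2


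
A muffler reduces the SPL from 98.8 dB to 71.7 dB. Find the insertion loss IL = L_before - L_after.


Insertion loss = SPL without muffler - SPL with muffler
IL = 98.8 - 71.7 = 27.1 dB


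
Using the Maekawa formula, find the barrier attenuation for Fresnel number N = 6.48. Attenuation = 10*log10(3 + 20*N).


3 + 20*N = 3 + 20*6.48 = 132.6
Att = 10*log10(132.6) = 21.225 dB
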